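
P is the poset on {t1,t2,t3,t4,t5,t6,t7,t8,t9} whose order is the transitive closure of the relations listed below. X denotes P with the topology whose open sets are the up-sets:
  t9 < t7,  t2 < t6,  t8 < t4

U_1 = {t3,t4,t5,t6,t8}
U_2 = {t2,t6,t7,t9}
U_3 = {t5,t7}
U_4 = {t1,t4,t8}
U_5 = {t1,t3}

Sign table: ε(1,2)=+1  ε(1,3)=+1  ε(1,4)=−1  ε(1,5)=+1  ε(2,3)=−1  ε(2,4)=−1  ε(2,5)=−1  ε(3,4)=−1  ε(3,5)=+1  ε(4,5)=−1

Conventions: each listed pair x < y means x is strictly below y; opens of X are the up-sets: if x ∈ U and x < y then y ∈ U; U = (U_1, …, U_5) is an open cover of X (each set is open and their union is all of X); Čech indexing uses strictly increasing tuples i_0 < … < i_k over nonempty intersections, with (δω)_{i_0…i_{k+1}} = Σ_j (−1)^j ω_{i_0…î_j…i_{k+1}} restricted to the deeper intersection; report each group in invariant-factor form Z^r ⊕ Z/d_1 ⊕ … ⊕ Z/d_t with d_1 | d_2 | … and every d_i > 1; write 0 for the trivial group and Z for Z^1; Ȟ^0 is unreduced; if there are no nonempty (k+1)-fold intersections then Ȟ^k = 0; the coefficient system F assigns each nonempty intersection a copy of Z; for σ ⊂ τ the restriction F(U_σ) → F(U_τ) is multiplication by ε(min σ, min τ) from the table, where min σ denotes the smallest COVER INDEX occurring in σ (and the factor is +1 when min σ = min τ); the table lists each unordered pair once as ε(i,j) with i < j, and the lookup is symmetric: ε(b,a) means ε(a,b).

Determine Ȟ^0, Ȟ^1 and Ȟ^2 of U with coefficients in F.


Ȟ^0 = 0, Ȟ^1 = Z ⊕ Z/2 and Ȟ^2 = 0

nerve simplices:
  U12={t6} U13={t5} U14={t4,t8} U15={t3} U23={t7} U45={t1}
C dims 5,6; δ0: rk 5, SNF 1^4·2
degree 0: 5−5−0 = 0 → Ȟ^0 ≅ 0
degree 1: 6−0−5 = 1 plus torsion [2] → Ȟ^1 ≅ Z ⊕ Z/2
degree 2: 0−0−0 = 0 → Ȟ^2 ≅ 0


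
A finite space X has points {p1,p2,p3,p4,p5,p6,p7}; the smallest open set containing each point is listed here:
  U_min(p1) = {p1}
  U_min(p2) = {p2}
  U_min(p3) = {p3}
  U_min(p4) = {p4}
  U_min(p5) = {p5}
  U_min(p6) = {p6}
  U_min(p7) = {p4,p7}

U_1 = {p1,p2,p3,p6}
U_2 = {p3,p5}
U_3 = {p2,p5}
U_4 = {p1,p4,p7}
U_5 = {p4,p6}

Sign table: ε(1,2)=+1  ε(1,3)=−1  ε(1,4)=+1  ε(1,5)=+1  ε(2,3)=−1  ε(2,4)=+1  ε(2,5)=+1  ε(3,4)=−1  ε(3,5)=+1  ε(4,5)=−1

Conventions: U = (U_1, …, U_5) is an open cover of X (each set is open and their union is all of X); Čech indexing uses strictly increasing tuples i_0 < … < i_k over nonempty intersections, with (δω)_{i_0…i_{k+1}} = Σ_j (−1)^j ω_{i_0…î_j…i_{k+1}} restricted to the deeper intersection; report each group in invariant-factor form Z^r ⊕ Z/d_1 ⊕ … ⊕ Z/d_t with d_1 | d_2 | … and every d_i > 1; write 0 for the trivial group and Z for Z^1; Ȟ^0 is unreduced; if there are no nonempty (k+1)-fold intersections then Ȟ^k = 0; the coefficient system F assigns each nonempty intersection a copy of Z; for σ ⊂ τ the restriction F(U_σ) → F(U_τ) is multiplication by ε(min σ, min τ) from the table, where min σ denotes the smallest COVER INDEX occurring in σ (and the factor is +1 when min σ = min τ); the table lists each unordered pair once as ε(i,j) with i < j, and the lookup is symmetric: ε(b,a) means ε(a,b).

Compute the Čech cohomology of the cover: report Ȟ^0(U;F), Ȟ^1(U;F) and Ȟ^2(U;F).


Ȟ^0 = 0,  Ȟ^1 = Z ⊕ Z/2,  Ȟ^2 = 0

intersection data:
  U12={p3} U13={p2} U14={p1} U15={p6} U23={p5} U45={p4}
C dims 5,6; δ0: rk 5, SNF 1^4·2
Ȟ^0 = (5 − 5) − 0 = 0, so Ȟ^0 ≅ 0
Ȟ^1 = (6 − 0) − 5 = 1 plus torsion [2], so Ȟ^1 ≅ Z ⊕ Z/2
Ȟ^2 = (0 − 0) − 0 = 0, so Ȟ^2 ≅ 0


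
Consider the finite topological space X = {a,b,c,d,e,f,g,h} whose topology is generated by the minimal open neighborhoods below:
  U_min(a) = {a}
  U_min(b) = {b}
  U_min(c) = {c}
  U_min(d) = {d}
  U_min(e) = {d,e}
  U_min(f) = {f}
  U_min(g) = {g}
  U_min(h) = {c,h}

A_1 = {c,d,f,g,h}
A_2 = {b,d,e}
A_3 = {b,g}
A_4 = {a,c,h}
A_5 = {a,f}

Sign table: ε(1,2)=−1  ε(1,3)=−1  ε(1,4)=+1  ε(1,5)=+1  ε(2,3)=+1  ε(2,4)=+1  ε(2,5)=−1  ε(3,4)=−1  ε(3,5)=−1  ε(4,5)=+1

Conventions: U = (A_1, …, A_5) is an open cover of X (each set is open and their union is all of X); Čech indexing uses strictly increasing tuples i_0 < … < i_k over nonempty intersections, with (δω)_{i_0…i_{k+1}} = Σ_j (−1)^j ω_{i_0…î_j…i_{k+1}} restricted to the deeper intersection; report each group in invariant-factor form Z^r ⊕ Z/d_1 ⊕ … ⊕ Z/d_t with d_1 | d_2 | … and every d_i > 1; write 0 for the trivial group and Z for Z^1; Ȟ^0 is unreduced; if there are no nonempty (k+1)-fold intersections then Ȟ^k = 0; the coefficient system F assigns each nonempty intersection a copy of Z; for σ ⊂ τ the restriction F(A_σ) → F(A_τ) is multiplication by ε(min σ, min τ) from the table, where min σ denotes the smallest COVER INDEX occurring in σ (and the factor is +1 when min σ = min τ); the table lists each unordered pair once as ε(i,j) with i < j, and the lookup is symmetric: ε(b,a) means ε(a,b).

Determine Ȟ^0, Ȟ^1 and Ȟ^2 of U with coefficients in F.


nonempty overlaps:
  A12={d} A13={g} A14={c,h} A15={f} A23={b} A45={a}
C dims 5,6; δ0: rk 4, SNF 1^4
degree 0: 5−4−0 = 1 → Ȟ^0 ≅ Z
degree 1: 6−0−4 = 2 → Ȟ^1 ≅ Z^2
degree 2: 0−0−0 = 0 → Ȟ^2 ≅ 0

Ȟ^0 = Z,  Ȟ^1 = Z^2,  Ȟ^2 = 0


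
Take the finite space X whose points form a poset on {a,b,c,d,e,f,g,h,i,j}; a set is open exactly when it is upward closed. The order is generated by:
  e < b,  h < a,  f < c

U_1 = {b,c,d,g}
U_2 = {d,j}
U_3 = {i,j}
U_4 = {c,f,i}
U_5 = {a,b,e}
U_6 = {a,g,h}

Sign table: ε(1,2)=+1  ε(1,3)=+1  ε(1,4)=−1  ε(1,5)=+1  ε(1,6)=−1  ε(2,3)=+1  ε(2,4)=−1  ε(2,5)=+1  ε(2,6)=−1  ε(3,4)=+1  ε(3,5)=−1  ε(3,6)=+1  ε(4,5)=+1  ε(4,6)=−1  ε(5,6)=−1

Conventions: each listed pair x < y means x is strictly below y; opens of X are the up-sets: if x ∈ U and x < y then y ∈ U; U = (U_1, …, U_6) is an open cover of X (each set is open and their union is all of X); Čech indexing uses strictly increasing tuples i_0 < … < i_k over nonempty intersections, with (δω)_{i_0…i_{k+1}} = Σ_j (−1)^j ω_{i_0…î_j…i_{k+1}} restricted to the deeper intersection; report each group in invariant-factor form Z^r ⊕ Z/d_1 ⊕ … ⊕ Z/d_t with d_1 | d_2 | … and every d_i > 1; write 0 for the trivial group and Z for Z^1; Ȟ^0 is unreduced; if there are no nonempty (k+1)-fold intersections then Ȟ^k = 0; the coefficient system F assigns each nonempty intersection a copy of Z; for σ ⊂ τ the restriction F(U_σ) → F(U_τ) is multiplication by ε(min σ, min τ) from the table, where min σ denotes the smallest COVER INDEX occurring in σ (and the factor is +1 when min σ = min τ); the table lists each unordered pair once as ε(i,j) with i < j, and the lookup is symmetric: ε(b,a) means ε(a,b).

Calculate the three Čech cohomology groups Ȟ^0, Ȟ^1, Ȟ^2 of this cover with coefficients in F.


cover nerve:
  U12={d} U14={c} U15={b} U16={g} U23={j} U34={i} U56={a}
C dims 6,7; δ0: rk 6, SNF 1^5·2
Ȟ^0: (6−6)−0=0 ⇒ 0
Ȟ^1: (7−0)−6=1 plus torsion [2] ⇒ Z ⊕ Z/2
Ȟ^2: (0−0)−0=0 ⇒ 0

Ȟ^0 ≅ 0; Ȟ^1 ≅ Z ⊕ Z/2; Ȟ^2 ≅ 0


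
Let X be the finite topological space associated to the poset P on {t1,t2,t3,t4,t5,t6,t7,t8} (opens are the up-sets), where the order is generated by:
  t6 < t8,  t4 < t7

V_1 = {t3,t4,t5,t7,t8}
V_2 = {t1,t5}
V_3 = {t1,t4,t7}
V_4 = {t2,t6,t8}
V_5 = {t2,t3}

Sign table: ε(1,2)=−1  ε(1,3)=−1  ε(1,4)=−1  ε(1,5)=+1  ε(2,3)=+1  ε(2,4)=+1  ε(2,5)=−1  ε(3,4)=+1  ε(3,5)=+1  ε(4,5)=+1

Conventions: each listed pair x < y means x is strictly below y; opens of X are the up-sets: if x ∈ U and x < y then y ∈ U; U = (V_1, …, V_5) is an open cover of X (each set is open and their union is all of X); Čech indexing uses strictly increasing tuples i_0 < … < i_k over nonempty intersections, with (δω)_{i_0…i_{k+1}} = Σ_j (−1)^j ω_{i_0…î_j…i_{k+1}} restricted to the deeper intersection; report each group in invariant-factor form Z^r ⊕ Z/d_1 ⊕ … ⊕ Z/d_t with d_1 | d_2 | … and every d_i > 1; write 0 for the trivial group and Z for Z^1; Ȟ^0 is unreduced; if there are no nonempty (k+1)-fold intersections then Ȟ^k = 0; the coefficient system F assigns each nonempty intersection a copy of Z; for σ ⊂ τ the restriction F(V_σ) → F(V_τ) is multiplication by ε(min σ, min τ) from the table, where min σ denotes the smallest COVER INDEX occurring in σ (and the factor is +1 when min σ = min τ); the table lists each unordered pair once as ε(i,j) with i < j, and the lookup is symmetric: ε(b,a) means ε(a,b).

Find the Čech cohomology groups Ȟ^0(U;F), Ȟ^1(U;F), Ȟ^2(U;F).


nonempty overlaps:
  V12={t5} V13={t4,t7} V14={t8} V15={t3} V23={t1} V45={t2}
C dims 5,6; δ0: rk 5, SNF 1^4·2
degree 0: 5−5−0 = 0 → Ȟ^0 ≅ 0
degree 1: 6−0−5 = 1 plus torsion [2] → Ȟ^1 ≅ Z ⊕ Z/2
degree 2: 0−0−0 = 0 → Ȟ^2 ≅ 0

Ȟ^0 = 0, Ȟ^1 = Z ⊕ Z/2 and Ȟ^2 = 0


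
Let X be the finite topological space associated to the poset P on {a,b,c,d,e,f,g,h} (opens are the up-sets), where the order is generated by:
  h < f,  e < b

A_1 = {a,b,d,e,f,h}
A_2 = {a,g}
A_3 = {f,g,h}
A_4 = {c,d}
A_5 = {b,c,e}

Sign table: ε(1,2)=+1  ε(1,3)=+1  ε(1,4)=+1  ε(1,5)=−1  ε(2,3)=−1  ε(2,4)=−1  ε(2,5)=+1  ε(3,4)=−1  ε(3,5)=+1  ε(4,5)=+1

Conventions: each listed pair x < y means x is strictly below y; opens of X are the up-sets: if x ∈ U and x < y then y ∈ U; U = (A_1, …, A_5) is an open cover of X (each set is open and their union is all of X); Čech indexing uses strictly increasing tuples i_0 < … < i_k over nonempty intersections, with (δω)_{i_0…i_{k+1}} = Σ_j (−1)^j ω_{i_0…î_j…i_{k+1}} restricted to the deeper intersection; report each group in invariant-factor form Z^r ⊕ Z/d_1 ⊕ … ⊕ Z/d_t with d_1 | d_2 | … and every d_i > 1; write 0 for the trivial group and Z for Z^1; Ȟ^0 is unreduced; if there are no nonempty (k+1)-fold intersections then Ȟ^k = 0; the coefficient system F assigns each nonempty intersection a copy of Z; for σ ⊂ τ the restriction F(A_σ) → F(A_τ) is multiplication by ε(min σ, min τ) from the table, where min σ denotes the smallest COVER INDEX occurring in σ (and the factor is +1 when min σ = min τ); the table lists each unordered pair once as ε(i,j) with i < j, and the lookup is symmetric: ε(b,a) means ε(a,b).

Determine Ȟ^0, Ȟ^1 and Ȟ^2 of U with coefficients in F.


Ȟ^0 ≅ 0; Ȟ^1 ≅ Z ⊕ Z/2; Ȟ^2 ≅ 0

cover nerve:
  A12={a} A13={f,h} A14={d} A15={b,e} A23={g} A45={c}
C dims 5,6; δ0: rk 5, SNF 1^4·2
Ȟ^0: (5−5)−0=0 ⇒ 0
Ȟ^1: (6−0)−5=1 plus torsion [2] ⇒ Z ⊕ Z/2
Ȟ^2: (0−0)−0=0 ⇒ 0


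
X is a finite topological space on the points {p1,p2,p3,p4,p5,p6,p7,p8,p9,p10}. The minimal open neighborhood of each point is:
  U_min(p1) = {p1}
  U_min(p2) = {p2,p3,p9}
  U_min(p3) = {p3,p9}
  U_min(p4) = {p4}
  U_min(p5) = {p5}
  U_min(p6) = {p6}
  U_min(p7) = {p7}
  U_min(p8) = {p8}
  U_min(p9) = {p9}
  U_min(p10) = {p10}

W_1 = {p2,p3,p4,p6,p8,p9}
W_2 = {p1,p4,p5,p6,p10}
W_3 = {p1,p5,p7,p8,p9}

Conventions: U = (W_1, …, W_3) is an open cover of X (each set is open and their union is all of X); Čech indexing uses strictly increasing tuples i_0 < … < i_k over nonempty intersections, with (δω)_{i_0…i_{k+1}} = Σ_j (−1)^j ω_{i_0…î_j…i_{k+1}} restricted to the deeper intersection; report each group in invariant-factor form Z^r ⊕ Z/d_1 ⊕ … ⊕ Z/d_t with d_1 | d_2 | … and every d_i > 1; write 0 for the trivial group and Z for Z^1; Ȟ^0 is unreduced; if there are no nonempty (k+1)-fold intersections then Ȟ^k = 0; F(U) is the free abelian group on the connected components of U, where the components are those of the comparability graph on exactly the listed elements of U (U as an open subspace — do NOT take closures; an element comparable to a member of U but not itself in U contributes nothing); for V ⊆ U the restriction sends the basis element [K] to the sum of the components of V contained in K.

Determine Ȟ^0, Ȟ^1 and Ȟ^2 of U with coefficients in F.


cover nerve:
  W12={p4,p6} W13={p8,p9} W23={p1,p5}
components per intersection:
  W1: {p2,p3,p9} {p4} {p6} {p8}
  W2: {p1} {p4} {p5} {p6} {p10}
  W3: {p1} {p5} {p7} {p8} {p9}
  W12: {p4} {p6}
  W13: {p8} {p9}
  W23: {p1} {p5}
C dims 14,6; δ0: rk 6, SNF 1^6
Ȟ^0: (14−6)−0=8 ⇒ Z^8
Ȟ^1: (6−0)−6=0 ⇒ 0
Ȟ^2: (0−0)−0=0 ⇒ 0

Ȟ^0(U;F) ≅ Z^8, Ȟ^1(U;F) ≅ 0, Ȟ^2(U;F) ≅ 0


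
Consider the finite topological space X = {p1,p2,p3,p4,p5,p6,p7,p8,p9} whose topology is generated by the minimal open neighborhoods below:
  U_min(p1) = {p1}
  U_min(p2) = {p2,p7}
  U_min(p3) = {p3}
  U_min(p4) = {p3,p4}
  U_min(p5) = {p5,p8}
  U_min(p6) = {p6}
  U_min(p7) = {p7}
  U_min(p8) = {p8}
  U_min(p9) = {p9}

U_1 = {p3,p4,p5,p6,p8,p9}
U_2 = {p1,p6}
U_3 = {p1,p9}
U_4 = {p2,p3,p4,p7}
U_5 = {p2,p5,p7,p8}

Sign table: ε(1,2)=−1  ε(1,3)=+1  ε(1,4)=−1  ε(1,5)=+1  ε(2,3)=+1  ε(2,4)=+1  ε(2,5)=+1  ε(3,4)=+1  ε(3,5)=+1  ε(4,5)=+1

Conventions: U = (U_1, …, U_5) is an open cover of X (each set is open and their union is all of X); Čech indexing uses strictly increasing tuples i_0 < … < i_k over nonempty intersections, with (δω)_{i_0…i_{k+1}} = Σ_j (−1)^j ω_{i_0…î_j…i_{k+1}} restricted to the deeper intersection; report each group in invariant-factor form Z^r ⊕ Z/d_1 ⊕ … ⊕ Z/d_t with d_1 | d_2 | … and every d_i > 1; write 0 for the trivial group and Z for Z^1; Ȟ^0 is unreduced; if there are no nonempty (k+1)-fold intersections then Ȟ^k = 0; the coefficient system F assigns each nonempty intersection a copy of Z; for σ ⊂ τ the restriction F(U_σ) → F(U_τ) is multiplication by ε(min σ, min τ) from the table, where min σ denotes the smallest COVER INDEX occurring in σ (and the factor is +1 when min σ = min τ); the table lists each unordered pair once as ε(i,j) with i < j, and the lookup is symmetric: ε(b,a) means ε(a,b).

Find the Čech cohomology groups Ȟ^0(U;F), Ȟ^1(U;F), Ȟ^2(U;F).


intersection data:
  U12={p6} U13={p9} U14={p3,p4} U15={p5,p8} U23={p1} U45={p2,p7}
C dims 5,6; δ0: rk 5, SNF 1^4·2
Ȟ^0 = (5 − 5) − 0 = 0, so Ȟ^0 ≅ 0
Ȟ^1 = (6 − 0) − 5 = 1 plus torsion [2], so Ȟ^1 ≅ Z ⊕ Z/2
Ȟ^2 = (0 − 0) − 0 = 0, so Ȟ^2 ≅ 0

Ȟ^0 ≅ 0, Ȟ^1 ≅ Z ⊕ Z/2, Ȟ^2 ≅ 0


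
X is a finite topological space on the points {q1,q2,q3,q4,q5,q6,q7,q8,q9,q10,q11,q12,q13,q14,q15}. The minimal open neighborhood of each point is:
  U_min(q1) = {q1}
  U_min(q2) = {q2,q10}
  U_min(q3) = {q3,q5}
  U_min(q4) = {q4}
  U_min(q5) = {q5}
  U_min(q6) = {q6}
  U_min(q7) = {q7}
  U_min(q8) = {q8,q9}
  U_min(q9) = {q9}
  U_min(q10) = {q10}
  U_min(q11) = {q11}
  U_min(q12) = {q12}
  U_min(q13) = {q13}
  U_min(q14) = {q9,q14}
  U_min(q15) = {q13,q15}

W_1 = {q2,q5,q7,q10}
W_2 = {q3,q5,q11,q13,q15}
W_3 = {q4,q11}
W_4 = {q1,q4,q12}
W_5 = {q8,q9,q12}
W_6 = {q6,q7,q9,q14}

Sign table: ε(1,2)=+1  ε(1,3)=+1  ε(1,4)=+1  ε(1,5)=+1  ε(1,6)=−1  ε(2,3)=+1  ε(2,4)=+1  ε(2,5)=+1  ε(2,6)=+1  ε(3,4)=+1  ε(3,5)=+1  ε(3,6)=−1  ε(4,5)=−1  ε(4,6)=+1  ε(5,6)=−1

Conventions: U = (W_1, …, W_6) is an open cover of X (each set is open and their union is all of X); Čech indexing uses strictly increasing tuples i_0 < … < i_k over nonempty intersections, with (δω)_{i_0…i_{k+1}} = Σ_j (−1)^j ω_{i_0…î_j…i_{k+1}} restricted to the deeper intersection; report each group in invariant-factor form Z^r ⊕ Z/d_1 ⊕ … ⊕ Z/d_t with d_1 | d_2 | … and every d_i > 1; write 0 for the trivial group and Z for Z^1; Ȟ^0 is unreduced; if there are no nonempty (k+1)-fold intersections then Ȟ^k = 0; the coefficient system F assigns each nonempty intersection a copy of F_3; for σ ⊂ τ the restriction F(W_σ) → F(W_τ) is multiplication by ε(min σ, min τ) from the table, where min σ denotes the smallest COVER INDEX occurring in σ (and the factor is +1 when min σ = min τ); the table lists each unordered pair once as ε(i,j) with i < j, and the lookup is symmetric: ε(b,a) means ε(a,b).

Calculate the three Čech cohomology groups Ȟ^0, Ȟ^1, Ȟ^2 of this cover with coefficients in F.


Ȟ^0 = 0,  Ȟ^1 = 0,  Ȟ^2 = 0

nerve of the cover:
  W12={q5} W16={q7} W23={q11} W34={q4} W45={q12} W56={q9}
C dims 6,6; δ0: rk_F3 6
Ȟ^0 = (6 − 6) − 0 = 0, so Ȟ^0 ≅ 0
Ȟ^1 = (6 − 0) − 6 = 0, so Ȟ^1 ≅ 0
Ȟ^2 = (0 − 0) − 0 = 0, so Ȟ^2 ≅ 0


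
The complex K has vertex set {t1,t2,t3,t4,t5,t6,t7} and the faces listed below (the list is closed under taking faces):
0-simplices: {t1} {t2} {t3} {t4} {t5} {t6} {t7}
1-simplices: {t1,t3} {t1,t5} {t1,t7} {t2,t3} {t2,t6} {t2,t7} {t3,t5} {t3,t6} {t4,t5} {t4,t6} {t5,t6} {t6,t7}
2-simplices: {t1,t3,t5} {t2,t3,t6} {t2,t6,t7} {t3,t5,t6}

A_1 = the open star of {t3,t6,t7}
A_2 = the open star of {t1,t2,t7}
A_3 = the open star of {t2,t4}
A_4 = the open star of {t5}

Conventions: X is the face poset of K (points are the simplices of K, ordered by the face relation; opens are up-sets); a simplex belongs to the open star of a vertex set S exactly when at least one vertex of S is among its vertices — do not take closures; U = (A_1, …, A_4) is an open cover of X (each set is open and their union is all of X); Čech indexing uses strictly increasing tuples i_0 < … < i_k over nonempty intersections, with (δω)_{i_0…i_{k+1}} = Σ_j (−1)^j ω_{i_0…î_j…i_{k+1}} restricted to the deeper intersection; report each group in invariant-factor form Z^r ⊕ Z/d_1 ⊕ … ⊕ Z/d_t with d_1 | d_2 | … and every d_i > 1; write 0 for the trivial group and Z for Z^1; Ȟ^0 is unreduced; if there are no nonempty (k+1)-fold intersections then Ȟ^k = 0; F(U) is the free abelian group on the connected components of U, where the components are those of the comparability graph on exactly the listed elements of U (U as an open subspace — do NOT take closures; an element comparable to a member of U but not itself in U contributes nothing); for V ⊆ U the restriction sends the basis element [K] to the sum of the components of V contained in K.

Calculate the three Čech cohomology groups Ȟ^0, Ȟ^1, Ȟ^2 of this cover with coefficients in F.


Ȟ^0 = Z; Ȟ^1 = Z^2; Ȟ^2 = 0

nerve simplices:
  A1={{t3},{t6},{t7},{t1,t3},{t1,t7},{t2,t3},{t2,t6},{t2,t7},{t3,t5},{t3,t6},{t4,t6},{t5,t6},{t6,t7},{t1,t3,t5},{t2,t3,t6},{t2,t6,t7},{t3,t5,t6}} A2={{t1},{t2},{t7},{t1,t3},{t1,t5},{t1,t7},{t2,t3},{t2,t6},{t2,t7},{t6,t7},{t1,t3,t5},{t2,t3,t6},{t2,t6,t7}} A3={{t2},{t4},{t2,t3},{t2,t6},{t2,t7},{t4,t5},{t4,t6},{t2,t3,t6},{t2,t6,t7}} A4={{t5},{t1,t5},{t3,t5},{t4,t5},{t5,t6},{t1,t3,t5},{t3,t5,t6}}
  A12={{t7},{t1,t3},{t1,t7},{t2,t3},{t2,t6},{t2,t7},{t6,t7},{t1,t3,t5},{t2,t3,t6},{t2,t6,t7}} A13={{t2,t3},{t2,t6},{t2,t7},{t4,t6},{t2,t3,t6},{t2,t6,t7}} A14={{t3,t5},{t5,t6},{t1,t3,t5},{t3,t5,t6}} A23={{t2},{t2,t3},{t2,t6},{t2,t7},{t2,t3,t6},{t2,t6,t7}} A24={{t1,t5},{t1,t3,t5}} A34={{t4,t5}}
  A123={{t2,t3},{t2,t6},{t2,t7},{t2,t3,t6},{t2,t6,t7}} A124={{t1,t3,t5}}
components per intersection:
  A1: {{t3},{t6},{t7},{t1,t3},{t1,t7},{t2,t3},{t2,t6},{t2,t7},{t3,t5},{t3,t6},{t4,t6},{t5,t6},{t6,t7},{t1,t3,t5},{t2,t3,t6},{t2,t6,t7},{t3,t5,t6}}
  A2: {{t1},{t2},{t7},{t1,t3},{t1,t5},{t1,t7},{t2,t3},{t2,t6},{t2,t7},{t6,t7},{t1,t3,t5},{t2,t3,t6},{t2,t6,t7}}
  A3: {{t2},{t2,t3},{t2,t6},{t2,t7},{t2,t3,t6},{t2,t6,t7}} {{t4},{t4,t5},{t4,t6}}
  A4: {{t5},{t1,t5},{t3,t5},{t4,t5},{t5,t6},{t1,t3,t5},{t3,t5,t6}}
  A12: {{t7},{t1,t7},{t2,t3},{t2,t6},{t2,t7},{t6,t7},{t2,t3,t6},{t2,t6,t7}} {{t1,t3},{t1,t3,t5}}
  A13: {{t2,t3},{t2,t6},{t2,t7},{t2,t3,t6},{t2,t6,t7}} {{t4,t6}}
  A14: {{t3,t5},{t5,t6},{t1,t3,t5},{t3,t5,t6}}
  A23: {{t2},{t2,t3},{t2,t6},{t2,t7},{t2,t3,t6},{t2,t6,t7}}
  A24: {{t1,t5},{t1,t3,t5}}
  A34: {{t4,t5}}
  A123: {{t2,t3},{t2,t6},{t2,t7},{t2,t3,t6},{t2,t6,t7}}
  A124: {{t1,t3,t5}}
C dims 5,8,2; δ0: rk 4, SNF 1^4; δ1: rk 2, SNF 1^2
degree 0: 5−4−0 = 1 → Ȟ^0 ≅ Z
degree 1: 8−2−4 = 2 → Ȟ^1 ≅ Z^2
degree 2: 2−0−2 = 0 → Ȟ^2 ≅ 0


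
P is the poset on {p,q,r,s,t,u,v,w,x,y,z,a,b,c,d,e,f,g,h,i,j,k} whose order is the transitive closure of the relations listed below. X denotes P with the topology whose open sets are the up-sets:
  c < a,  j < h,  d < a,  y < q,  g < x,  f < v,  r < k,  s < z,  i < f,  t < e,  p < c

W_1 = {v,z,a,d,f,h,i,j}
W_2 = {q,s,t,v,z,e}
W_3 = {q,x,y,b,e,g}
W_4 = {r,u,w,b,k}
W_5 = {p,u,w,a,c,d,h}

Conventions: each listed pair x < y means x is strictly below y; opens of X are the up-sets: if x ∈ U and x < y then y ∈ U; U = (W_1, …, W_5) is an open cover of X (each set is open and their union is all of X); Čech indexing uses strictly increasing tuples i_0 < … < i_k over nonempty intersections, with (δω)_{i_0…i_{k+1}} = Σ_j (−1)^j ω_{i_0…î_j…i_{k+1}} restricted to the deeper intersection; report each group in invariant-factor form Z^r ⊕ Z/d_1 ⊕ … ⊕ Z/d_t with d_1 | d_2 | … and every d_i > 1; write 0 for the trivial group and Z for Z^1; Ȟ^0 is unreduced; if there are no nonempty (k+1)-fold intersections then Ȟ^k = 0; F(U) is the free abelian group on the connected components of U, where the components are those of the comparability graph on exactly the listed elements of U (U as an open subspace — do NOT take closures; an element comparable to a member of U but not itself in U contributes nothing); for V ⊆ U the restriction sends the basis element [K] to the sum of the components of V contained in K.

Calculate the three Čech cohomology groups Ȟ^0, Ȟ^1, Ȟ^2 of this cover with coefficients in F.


Ȟ^0 = Z^11; Ȟ^1 = 0; Ȟ^2 = 0

nonempty intersections:
  W12={v,z} W15={a,d,h} W23={q,e} W34={b} W45={u,w}
components per intersection:
  W1: {v,f,i} {z} {a,d} {h,j}
  W2: {q} {s,z} {t,e} {v}
  W3: {q,y} {x,g} {b} {e}
  W4: {r,k} {u} {w} {b}
  W5: {p,a,c,d} {u} {w} {h}
  W12: {v} {z}
  W15: {a,d} {h}
  W23: {q} {e}
  W34: {b}
  W45: {u} {w}
C dims 20,9; δ0: rk 9, SNF 1^9
Ȟ^0: (20−9)−0=11 ⇒ Z^11
Ȟ^1: (9−0)−9=0 ⇒ 0
Ȟ^2: (0−0)−0=0 ⇒ 0


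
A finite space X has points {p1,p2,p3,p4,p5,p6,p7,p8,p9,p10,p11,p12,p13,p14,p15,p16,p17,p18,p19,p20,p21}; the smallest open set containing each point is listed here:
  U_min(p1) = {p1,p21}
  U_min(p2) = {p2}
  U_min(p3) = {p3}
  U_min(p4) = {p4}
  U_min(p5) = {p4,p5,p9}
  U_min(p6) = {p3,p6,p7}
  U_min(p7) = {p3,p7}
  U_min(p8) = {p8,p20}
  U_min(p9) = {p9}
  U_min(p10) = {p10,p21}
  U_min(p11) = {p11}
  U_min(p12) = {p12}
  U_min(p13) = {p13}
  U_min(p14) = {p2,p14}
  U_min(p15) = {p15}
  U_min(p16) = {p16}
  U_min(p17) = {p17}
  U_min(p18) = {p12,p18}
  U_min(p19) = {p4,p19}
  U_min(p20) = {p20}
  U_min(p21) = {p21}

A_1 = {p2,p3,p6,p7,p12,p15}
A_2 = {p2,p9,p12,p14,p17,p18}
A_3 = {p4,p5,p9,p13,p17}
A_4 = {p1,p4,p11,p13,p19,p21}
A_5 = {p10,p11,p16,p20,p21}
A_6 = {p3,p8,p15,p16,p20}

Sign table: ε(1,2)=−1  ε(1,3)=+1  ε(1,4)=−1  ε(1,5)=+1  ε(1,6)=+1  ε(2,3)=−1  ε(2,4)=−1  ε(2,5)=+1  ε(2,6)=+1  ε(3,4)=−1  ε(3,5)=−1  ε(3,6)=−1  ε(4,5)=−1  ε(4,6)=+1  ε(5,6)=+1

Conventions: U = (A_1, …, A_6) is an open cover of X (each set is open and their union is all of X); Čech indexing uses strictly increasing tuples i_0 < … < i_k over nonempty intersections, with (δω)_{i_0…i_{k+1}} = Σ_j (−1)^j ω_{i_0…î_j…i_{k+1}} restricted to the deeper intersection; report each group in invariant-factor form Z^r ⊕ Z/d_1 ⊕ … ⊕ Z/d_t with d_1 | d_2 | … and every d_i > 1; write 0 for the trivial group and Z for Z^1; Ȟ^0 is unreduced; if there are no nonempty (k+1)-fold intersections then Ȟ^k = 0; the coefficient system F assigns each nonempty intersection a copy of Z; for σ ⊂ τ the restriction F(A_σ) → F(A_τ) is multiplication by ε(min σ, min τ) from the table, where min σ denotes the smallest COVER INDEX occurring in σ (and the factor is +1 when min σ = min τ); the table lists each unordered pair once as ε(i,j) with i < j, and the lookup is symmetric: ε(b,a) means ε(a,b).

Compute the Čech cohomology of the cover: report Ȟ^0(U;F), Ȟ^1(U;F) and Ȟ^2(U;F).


nerve simplices:
  A12={p2,p12} A16={p3,p15} A23={p9,p17} A34={p4,p13} A45={p11,p21} A56={p16,p20}
C dims 6,6; δ0: rk 5, SNF 1^5
degree 0: 6−5−0 = 1 → Ȟ^0 ≅ Z
degree 1: 6−0−5 = 1 → Ȟ^1 ≅ Z
degree 2: 0−0−0 = 0 → Ȟ^2 ≅ 0

Ȟ^0 = Z,  Ȟ^1 = Z,  Ȟ^2 = 0


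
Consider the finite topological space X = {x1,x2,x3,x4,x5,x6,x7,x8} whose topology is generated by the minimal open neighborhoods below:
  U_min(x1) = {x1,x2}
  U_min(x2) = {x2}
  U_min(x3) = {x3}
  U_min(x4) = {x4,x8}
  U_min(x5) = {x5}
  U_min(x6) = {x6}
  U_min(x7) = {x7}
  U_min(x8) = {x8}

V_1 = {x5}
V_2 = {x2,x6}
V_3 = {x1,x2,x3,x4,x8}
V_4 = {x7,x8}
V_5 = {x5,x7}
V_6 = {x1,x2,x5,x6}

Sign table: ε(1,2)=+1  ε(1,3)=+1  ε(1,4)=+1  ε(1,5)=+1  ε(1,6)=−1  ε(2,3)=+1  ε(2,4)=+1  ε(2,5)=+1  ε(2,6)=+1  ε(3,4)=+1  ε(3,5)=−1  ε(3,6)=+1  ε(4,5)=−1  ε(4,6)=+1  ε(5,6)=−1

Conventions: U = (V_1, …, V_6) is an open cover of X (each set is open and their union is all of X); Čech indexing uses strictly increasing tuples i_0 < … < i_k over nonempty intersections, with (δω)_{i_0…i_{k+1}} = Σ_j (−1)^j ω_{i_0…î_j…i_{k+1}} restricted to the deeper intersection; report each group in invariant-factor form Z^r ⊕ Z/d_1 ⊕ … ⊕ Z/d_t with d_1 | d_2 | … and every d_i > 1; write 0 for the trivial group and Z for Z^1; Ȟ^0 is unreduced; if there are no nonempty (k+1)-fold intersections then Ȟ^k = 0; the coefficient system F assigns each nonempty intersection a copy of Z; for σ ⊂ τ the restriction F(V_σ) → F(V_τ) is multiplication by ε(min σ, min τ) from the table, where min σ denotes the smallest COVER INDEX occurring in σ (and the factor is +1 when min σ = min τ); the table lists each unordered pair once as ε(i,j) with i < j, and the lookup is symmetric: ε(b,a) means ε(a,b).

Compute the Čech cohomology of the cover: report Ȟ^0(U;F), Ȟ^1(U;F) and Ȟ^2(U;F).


nonempty intersections:
  V15={x5} V16={x5} V23={x2} V26={x2,x6} V34={x8} V36={x1,x2} V45={x7} V56={x5}
  V156={x5} V236={x2}
C dims 6,8,2; δ0: rk 5, SNF 1^5; δ1: rk 2, SNF 1^2
Ȟ^0: (6−5)−0=1 ⇒ Z
Ȟ^1: (8−2)−5=1 ⇒ Z
Ȟ^2: (2−0)−2=0 ⇒ 0

Ȟ^0(U;F) ≅ Z, Ȟ^1(U;F) ≅ Z, Ȟ^2(U;F) ≅ 0


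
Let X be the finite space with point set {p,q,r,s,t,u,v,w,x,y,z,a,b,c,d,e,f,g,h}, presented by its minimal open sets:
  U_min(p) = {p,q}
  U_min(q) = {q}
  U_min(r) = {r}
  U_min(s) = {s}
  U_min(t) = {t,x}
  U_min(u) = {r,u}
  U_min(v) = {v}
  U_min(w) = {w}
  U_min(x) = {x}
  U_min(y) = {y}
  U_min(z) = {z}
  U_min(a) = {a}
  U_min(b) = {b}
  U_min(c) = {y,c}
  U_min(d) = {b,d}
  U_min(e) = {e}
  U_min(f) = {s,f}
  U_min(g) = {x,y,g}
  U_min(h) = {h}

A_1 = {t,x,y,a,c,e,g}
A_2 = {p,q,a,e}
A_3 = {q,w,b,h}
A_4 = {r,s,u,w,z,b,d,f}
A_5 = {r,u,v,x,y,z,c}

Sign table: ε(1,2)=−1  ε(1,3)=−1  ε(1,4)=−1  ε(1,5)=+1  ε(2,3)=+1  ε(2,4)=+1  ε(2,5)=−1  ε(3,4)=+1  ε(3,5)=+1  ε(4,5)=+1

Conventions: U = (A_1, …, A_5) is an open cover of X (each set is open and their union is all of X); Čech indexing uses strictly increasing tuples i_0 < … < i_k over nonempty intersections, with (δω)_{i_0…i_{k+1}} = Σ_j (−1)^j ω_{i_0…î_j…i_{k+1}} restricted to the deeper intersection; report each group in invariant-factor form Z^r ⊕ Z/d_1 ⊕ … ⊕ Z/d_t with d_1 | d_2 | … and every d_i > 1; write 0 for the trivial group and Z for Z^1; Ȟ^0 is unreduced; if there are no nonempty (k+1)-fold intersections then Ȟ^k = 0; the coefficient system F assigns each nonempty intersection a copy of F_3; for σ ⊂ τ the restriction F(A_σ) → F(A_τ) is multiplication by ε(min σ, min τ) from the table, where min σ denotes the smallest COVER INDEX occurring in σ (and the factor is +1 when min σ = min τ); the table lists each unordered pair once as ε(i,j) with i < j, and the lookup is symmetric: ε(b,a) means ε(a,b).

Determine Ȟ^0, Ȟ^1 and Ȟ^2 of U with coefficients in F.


nonempty overlaps:
  A12={a,e} A15={x,y,c} A23={q} A34={w,b} A45={r,u,z}
C dims 5,5; δ0: rk_F3 5
degree 0: 5−5−0 = 0 → Ȟ^0 ≅ 0
degree 1: 5−0−5 = 0 → Ȟ^1 ≅ 0
degree 2: 0−0−0 = 0 → Ȟ^2 ≅ 0

Ȟ^0 = 0; Ȟ^1 = 0; Ȟ^2 = 0


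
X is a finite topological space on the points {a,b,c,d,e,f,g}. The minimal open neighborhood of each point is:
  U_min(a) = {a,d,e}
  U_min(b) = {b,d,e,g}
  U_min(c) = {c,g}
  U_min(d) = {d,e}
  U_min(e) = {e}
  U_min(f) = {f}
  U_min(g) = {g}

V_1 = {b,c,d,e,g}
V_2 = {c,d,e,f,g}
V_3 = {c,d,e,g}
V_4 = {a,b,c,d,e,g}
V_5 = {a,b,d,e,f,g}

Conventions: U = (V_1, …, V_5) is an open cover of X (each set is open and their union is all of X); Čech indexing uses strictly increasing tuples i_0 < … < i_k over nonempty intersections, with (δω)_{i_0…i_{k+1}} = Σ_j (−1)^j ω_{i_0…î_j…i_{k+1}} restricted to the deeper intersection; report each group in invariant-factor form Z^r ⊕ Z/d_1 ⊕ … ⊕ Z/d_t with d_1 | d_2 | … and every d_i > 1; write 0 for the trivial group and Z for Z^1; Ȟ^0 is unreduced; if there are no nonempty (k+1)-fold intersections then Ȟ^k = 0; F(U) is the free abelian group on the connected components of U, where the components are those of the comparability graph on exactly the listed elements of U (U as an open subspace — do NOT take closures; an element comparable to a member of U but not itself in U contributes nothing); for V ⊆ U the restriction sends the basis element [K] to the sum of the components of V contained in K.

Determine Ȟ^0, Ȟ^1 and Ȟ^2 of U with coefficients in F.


Ȟ^0(U;F) ≅ Z^2; Ȟ^1(U;F) ≅ 0; Ȟ^2(U;F) ≅ 0

intersection data:
  V12={c,d,e,g} V13={c,d,e,g} V14={b,c,d,e,g} V15={b,d,e,g} V23={c,d,e,g} V24={c,d,e,g} V25={d,e,f,g} V34={c,d,e,g} V35={d,e,g} V45={a,b,d,e,g}
  V123={c,d,e,g} V124={c,d,e,g} V125={d,e,g} V134={c,d,e,g} V135={d,e,g} V145={b,d,e,g} V234={c,d,e,g} V235={d,e,g} V245={d,e,g} V345={d,e,g}
  V1234={c,d,e,g} V1235={d,e,g} V1245={d,e,g} V1345={d,e,g} V2345={d,e,g}
  V12345={d,e,g}
components per intersection:
  V1: {b,c,d,e,g}
  V2: {c,g} {d,e} {f}
  V3: {c,g} {d,e}
  V4: {a,b,c,d,e,g}
  V5: {a,b,d,e,g} {f}
  V12: {c,g} {d,e}
  V13: {c,g} {d,e}
  V14: {b,c,d,e,g}
  V15: {b,d,e,g}
  V23: {c,g} {d,e}
  V24: {c,g} {d,e}
  V25: {d,e} {f} {g}
  V34: {c,g} {d,e}
  V35: {d,e} {g}
  V45: {a,b,d,e,g}
  V123: {c,g} {d,e}
  V124: {c,g} {d,e}
  V125: {d,e} {g}
  V134: {c,g} {d,e}
  V135: {d,e} {g}
  V145: {b,d,e,g}
  V234: {c,g} {d,e}
  V235: {d,e} {g}
  V245: {d,e} {g}
  V345: {d,e} {g}
  V1234: {c,g} {d,e}
  V1235: {d,e} {g}
  V1245: {d,e} {g}
  V1345: {d,e} {g}
  V2345: {d,e} {g}
  V12345: {d,e} {g}
C dims 9,18,19,10; δ0: rk 7, SNF 1^7; δ1: rk 11, SNF 1^11; δ2: rk 8, SNF 1^8
Ȟ^0 = (9 − 7) − 0 = 2, so Ȟ^0 ≅ Z^2
Ȟ^1 = (18 − 11) − 7 = 0, so Ȟ^1 ≅ 0
Ȟ^2 = (19 − 8) − 11 = 0, so Ȟ^2 ≅ 0


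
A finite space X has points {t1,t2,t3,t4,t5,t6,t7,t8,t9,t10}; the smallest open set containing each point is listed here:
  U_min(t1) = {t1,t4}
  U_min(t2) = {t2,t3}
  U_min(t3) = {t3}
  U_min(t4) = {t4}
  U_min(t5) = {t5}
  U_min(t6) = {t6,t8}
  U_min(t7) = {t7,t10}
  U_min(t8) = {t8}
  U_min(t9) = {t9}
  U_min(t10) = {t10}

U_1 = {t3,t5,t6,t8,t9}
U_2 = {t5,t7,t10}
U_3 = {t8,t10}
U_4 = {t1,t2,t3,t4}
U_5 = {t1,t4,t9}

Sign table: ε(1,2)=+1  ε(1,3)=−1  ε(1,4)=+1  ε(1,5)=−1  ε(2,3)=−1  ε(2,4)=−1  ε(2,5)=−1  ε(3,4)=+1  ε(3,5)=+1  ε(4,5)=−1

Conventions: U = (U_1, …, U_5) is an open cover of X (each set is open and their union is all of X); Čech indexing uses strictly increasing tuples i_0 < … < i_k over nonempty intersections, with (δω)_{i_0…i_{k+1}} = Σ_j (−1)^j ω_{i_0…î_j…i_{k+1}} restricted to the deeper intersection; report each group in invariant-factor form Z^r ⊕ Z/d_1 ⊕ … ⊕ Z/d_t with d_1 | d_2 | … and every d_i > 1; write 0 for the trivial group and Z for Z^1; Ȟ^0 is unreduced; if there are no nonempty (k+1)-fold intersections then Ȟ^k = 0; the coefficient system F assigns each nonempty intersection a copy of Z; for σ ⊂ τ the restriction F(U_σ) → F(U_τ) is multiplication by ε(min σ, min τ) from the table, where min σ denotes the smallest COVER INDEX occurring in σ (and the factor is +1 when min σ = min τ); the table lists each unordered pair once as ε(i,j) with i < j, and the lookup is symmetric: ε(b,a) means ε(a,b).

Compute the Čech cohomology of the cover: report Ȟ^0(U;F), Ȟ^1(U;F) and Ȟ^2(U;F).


Ȟ^0 = Z,  Ȟ^1 = Z^2,  Ȟ^2 = 0

nonempty overlaps:
  U12={t5} U13={t8} U14={t3} U15={t9} U23={t10} U45={t1,t4}
C dims 5,6; δ0: rk 4, SNF 1^4
degree 0: 5−4−0 = 1 → Ȟ^0 ≅ Z
degree 1: 6−0−4 = 2 → Ȟ^1 ≅ Z^2
degree 2: 0−0−0 = 0 → Ȟ^2 ≅ 0


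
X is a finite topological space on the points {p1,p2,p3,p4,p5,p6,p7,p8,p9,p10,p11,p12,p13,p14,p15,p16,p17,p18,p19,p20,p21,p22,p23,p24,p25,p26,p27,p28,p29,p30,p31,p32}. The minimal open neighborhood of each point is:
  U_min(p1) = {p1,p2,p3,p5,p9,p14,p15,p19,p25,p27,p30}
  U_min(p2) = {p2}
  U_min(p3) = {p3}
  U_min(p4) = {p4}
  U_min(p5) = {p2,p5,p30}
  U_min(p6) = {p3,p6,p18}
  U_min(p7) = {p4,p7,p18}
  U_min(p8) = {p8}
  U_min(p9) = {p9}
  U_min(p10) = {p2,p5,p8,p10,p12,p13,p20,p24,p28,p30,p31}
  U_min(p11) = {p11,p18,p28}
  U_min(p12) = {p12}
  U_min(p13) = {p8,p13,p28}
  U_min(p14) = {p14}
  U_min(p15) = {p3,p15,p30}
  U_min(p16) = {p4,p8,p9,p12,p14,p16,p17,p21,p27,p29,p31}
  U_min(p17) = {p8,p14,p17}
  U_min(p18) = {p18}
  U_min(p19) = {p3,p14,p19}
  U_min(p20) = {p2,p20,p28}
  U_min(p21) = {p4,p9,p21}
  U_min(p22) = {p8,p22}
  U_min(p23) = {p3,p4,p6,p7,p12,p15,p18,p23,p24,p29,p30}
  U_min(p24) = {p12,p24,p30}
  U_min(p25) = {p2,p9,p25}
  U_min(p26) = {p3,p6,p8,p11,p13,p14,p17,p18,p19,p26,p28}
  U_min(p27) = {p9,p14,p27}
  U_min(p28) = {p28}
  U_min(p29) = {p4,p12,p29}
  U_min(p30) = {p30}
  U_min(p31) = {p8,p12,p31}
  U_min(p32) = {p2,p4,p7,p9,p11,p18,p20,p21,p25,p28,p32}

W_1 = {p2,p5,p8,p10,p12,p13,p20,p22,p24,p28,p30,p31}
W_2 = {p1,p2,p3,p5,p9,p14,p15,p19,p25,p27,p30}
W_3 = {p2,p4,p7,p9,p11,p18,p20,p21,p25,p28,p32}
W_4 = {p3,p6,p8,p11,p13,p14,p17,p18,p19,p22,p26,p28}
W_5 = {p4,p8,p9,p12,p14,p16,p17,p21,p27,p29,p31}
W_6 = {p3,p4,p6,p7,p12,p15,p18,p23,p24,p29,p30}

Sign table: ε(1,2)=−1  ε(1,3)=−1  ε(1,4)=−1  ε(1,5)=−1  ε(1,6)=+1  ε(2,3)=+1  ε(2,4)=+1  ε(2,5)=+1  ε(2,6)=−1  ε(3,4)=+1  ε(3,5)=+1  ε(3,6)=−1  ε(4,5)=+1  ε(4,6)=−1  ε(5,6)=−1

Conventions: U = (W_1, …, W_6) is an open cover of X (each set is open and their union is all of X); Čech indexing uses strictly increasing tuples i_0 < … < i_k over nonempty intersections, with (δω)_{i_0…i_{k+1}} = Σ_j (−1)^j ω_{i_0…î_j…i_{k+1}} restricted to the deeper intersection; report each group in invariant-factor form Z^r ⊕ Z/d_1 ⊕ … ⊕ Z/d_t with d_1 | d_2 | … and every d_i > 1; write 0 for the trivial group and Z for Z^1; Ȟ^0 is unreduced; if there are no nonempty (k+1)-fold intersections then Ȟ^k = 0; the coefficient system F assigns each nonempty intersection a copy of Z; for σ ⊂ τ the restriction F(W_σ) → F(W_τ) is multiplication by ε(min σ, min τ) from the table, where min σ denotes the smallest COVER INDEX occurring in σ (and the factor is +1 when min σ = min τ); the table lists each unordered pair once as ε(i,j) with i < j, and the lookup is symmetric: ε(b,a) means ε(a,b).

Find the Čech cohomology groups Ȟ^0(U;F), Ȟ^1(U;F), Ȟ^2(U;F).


Ȟ^0(U;F) ≅ Z, Ȟ^1(U;F) ≅ 0, Ȟ^2(U;F) ≅ Z/2

nonempty overlaps:
  W12={p2,p5,p30} W13={p2,p20,p28} W14={p8,p13,p22,p28} W15={p8,p12,p31} W16={p12,p24,p30} W23={p2,p9,p25} W24={p3,p14,p19} W25={p9,p14,p27} W26={p3,p15,p30} W34={p11,p18,p28} W35={p4,p9,p21} W36={p4,p7,p18} W45={p8,p14,p17} W46={p3,p6,p18} W56={p4,p12,p29}
  W123={p2} W126={p30} W134={p28} W145={p8} W156={p12} W235={p9} W245={p14} W246={p3} W346={p18} W356={p4}
C dims 6,15,10; δ0: rk 5, SNF 1^5; δ1: rk 10, SNF 1^9·2
degree 0: 6−5−0 = 1 → Ȟ^0 ≅ Z
degree 1: 15−10−5 = 0 → Ȟ^1 ≅ 0
degree 2: 10−0−10 = 0 plus torsion [2] → Ȟ^2 ≅ Z/2


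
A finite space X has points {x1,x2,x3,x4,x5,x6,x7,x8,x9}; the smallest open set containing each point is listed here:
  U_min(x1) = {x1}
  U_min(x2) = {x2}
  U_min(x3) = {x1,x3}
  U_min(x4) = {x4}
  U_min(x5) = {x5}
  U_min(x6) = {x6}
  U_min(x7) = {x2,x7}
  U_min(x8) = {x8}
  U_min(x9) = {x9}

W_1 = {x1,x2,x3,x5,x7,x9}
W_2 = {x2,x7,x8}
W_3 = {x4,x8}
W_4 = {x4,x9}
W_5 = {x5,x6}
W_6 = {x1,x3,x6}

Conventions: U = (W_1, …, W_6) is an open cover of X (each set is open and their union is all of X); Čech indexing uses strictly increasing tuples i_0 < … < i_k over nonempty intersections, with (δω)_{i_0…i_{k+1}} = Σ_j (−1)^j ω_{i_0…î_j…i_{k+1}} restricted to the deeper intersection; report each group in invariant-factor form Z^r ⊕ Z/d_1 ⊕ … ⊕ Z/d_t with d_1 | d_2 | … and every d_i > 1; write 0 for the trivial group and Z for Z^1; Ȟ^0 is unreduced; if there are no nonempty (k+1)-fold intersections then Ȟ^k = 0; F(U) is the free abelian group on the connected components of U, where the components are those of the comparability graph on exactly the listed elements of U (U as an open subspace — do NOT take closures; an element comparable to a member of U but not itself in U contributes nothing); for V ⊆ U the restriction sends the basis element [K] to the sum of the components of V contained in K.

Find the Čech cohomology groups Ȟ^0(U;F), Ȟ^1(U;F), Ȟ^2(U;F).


Ȟ^0 ≅ Z^7, Ȟ^1 ≅ 0, Ȟ^2 ≅ 0

nerve of the cover:
  W12={x2,x7} W14={x9} W15={x5} W16={x1,x3} W23={x8} W34={x4} W56={x6}
components per intersection:
  W1: {x1,x3} {x2,x7} {x5} {x9}
  W2: {x2,x7} {x8}
  W3: {x4} {x8}
  W4: {x4} {x9}
  W5: {x5} {x6}
  W6: {x1,x3} {x6}
  W12: {x2,x7}
  W14: {x9}
  W15: {x5}
  W16: {x1,x3}
  W23: {x8}
  W34: {x4}
  W56: {x6}
C dims 14,7; δ0: rk 7, SNF 1^7
Ȟ^0 = (14 − 7) − 0 = 7, so Ȟ^0 ≅ Z^7
Ȟ^1 = (7 − 0) − 7 = 0, so Ȟ^1 ≅ 0
Ȟ^2 = (0 − 0) − 0 = 0, so Ȟ^2 ≅ 0


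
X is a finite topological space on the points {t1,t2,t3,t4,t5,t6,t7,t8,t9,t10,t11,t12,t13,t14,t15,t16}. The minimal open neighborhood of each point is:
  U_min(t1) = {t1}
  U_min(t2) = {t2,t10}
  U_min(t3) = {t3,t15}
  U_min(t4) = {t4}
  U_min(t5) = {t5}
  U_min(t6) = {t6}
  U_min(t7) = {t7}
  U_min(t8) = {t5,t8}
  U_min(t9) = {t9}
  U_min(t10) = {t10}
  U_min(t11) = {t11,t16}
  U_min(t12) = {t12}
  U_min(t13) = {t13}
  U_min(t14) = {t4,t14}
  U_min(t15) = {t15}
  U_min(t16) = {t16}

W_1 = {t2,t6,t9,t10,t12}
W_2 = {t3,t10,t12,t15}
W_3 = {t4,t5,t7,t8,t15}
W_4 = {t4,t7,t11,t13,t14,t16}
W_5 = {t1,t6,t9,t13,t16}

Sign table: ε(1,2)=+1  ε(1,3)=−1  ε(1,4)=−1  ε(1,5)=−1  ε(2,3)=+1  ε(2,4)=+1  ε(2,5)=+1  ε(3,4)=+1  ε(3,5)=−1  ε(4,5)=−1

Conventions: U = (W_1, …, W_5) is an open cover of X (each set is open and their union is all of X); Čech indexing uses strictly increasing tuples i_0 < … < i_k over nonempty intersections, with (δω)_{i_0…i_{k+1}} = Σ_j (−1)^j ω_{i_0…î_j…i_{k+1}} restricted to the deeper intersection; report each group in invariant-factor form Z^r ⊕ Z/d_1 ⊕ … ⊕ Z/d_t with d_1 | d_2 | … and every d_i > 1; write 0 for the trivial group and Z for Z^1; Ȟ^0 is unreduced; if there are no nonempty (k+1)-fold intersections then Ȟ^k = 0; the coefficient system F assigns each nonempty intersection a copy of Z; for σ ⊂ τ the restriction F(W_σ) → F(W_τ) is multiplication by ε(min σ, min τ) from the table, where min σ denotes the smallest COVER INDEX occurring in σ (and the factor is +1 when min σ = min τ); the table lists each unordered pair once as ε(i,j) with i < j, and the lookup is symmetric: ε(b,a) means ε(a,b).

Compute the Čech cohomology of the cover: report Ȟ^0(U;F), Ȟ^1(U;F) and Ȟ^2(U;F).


Ȟ^0 = Z; Ȟ^1 = Z; Ȟ^2 = 0

nonempty overlaps:
  W12={t10,t12} W15={t6,t9} W23={t15} W34={t4,t7} W45={t13,t16}
C dims 5,5; δ0: rk 4, SNF 1^4
degree 0: 5−4−0 = 1 → Ȟ^0 ≅ Z
degree 1: 5−0−4 = 1 → Ȟ^1 ≅ Z
degree 2: 0−0−0 = 0 → Ȟ^2 ≅ 0


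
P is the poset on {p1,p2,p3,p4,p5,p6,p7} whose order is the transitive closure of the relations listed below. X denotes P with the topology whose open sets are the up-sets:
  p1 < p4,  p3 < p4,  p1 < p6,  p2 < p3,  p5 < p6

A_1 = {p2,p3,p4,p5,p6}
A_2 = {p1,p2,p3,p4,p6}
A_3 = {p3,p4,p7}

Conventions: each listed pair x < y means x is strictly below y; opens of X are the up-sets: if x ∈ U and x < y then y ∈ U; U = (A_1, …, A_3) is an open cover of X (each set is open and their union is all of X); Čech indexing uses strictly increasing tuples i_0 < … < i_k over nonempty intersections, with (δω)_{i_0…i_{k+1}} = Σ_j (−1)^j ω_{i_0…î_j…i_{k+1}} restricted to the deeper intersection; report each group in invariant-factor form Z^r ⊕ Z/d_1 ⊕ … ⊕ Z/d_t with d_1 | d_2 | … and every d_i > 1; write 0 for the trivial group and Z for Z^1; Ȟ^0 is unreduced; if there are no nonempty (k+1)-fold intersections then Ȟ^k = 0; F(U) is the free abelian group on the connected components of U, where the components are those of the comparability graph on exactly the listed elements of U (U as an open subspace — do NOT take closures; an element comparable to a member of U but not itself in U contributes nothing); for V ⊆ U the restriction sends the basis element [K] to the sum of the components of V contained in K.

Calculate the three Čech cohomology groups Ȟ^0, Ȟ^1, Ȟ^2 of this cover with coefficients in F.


nonempty intersections:
  A12={p2,p3,p4,p6} A13={p3,p4} A23={p3,p4}
  A123={p3,p4}
components per intersection:
  A1: {p2,p3,p4} {p5,p6}
  A2: {p1,p2,p3,p4,p6}
  A3: {p3,p4} {p7}
  A12: {p2,p3,p4} {p6}
  A13: {p3,p4}
  A23: {p3,p4}
  A123: {p3,p4}
C dims 5,4,1; δ0: rk 3, SNF 1^3; δ1: rk 1, SNF 1^1
Ȟ^0: (5−3)−0=2 ⇒ Z^2
Ȟ^1: (4−1)−3=0 ⇒ 0
Ȟ^2: (1−0)−1=0 ⇒ 0

Ȟ^0(U;F) ≅ Z^2, Ȟ^1(U;F) ≅ 0, Ȟ^2(U;F) ≅ 0
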